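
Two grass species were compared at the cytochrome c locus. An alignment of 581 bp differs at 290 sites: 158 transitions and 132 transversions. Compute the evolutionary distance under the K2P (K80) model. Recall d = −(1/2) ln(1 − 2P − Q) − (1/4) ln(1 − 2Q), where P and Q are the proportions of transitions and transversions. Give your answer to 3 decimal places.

0.889

P = 158/581 ≈ 0.271945 and Q = 132/581 ≈ 0.227194.
Under the Kimura two-parameter model, d = −½ ln(1 − 2P − Q) − ¼ ln(1 − 2Q).
1 − 2P − Q = 0.228916, giving −½ ln(0.228916) = 0.737200.
1 − 2Q = 0.545612, giving −¼ ln(0.545612) = 0.151462.
d = 0.737200 + 0.151462 = 0.888662.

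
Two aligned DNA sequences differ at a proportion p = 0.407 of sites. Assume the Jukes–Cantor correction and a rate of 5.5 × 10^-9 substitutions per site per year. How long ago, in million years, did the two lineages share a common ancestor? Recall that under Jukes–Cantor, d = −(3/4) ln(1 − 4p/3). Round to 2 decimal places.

d = −(3/4) ln(1 − 4p/3) = −0.75 ln(1 − 0.542667) = −0.75 ln(0.457333)
  = −0.75 × (-0.782343) = 0.586757 substitutions/site.
Under a molecular clock d = 2μt, so t = d/(2μ) = 0.586757 / (2 × 5.5 × 10^-9) = 53.34 million years.

53.34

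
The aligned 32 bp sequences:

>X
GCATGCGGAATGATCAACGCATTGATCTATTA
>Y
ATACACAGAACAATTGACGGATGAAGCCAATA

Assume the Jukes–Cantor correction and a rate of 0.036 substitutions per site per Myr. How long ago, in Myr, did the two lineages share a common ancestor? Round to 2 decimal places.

10.22

The sequences differ at 15 of 32 sites, so p = 15/32 = 0.46875.
d = −(3/4) ln(1 − 4p/3) = −0.75 ln(1 − 0.625) = −0.75 ln(0.375)
  = −0.75 × (-0.980829) = 0.735622 substitutions/site.
Under a molecular clock d = 2μt, so t = d/(2μ) = 0.735622 / (2 × 0.036) = 10.22 Myr.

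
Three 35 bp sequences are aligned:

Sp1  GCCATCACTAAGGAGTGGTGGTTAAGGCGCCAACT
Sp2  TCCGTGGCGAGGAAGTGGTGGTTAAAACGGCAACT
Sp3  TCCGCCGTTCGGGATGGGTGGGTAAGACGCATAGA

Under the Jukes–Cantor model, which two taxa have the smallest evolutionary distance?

Sp1 and Sp2

Sp1–Sp2: 10/35 differ, p = 0.286, d = 0.360.
Sp1–Sp3: 15/35 differ, p = 0.429, d = 0.635.
Sp2–Sp3: 15/35 differ, p = 0.429, d = 0.635.
The smallest distance is between Sp1 and Sp2.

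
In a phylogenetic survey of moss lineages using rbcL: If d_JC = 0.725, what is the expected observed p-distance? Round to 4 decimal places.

p = (3/4)(1 − e^(−4d/3)) = 0.75 × (1 − e^(-0.966667)) = 0.75 × (1 − 0.380349) = 0.464738.

0.4647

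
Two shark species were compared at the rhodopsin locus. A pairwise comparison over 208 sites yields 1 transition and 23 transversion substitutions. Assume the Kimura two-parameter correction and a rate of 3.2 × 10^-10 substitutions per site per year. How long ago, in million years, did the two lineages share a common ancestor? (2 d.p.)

P = 1/208 ≈ 0.004808 and Q = 23/208 ≈ 0.110577.
Under the Kimura two-parameter model, d = −½ ln(1 − 2P − Q) − ¼ ln(1 − 2Q).
1 − 2P − Q = 0.879807, giving −½ ln(0.879807) = 0.064026.
1 − 2Q = 0.778846, giving −¼ ln(0.778846) = 0.062485.
d = 0.064026 + 0.062485 = 0.126511.
Under a molecular clock d = 2μt, so t = d/(2μ) = 0.126511 / (2 × 3.2 × 10^-10) = 197.67 million years.

197.67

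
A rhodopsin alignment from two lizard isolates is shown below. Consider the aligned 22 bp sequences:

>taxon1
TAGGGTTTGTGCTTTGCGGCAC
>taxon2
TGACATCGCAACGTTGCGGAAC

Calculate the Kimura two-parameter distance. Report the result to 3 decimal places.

Of 22 sites, 5 differences are transitions and 6 are transversions, so P = 5/22 ≈ 0.227273 and Q = 6/22 ≈ 0.272727.
Under the Kimura two-parameter model, d = −½ ln(1 − 2P − Q) − ¼ ln(1 − 2Q).
1 − 2P − Q = 0.272727, giving −½ ln(0.272727) = 0.649642.
1 − 2Q = 0.454546, giving −¼ ln(0.454546) = 0.197114.
d = 0.649642 + 0.197114 = 0.846756.

0.847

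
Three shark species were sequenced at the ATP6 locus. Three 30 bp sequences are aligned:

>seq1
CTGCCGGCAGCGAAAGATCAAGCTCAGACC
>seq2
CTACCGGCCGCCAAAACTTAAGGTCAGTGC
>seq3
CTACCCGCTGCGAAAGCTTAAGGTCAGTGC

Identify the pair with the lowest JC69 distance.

seq1–seq2: 9/30 differ, p = 0.300, d = 0.383.
seq1–seq3: 8/30 differ, p = 0.267, d = 0.330.
seq2–seq3: 4/30 differ, p = 0.133, d = 0.147.
The smallest distance is between seq2 and seq3.

seq2 and seq3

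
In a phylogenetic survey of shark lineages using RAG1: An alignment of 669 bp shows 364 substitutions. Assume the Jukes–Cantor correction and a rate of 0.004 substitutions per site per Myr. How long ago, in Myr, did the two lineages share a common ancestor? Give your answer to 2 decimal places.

p = 364/669 ≈ 0.544096.
d = −(3/4) ln(1 − 4p/3) = −0.75 ln(1 − 0.725461) = −0.75 ln(0.274539)
  = −0.75 × (-1.292662) = 0.969497 substitutions/site.
Under a molecular clock d = 2μt, so t = d/(2μ) = 0.969497 / (2 × 0.004) = 121.19 Myr.

121.19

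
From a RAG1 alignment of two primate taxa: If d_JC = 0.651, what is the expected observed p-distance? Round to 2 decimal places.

0.44

p = (3/4)(1 − e^(−4d/3)) = 0.75 × (1 − e^(-0.868)) = 0.75 × (1 − 0.419790) = 0.435158.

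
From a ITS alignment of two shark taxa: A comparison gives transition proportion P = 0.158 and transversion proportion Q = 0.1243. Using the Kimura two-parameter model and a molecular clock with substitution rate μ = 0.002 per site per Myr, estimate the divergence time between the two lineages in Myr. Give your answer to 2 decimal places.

90.41

Under the Kimura two-parameter model, d = −½ ln(1 − 2P − Q) − ¼ ln(1 − 2Q).
1 − 2P − Q = 0.5597, giving −½ ln(0.5597) = 0.290177.
1 − 2Q = 0.7514, giving −¼ ln(0.7514) = 0.071454.
d = 0.290177 + 0.071454 = 0.361631.
Under a molecular clock d = 2μt, so t = d/(2μ) = 0.361631 / (2 × 0.002) = 90.41 Myr.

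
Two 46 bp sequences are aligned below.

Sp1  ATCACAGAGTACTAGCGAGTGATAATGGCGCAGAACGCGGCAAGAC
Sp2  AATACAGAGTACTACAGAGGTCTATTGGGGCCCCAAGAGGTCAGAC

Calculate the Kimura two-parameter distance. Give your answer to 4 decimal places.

0.4828

Of 46 sites, 2 differences are transitions and 14 are transversions, so P = 2/46 ≈ 0.043478 and Q = 14/46 ≈ 0.304348.
Under the Kimura two-parameter model, d = −½ ln(1 − 2P − Q) − ¼ ln(1 − 2Q).
1 − 2P − Q = 0.608696, giving −½ ln(0.608696) = 0.248218.
1 − 2Q = 0.391304, giving −¼ ln(0.391304) = 0.234568.
d = 0.248218 + 0.234568 = 0.482786.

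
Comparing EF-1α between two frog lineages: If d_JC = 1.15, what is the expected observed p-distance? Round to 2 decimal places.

p = (3/4)(1 − e^(−4d/3)) = 0.75 × (1 − e^(-1.533333)) = 0.75 × (1 − 0.215815) = 0.588139.

0.59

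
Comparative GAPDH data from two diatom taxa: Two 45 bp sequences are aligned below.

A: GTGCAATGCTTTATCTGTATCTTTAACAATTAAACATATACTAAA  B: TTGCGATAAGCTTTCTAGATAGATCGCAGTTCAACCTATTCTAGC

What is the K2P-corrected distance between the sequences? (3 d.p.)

Of 45 sites, 7 differences are transitions and 13 are transversions, so P = 7/45 ≈ 0.155556 and Q = 13/45 ≈ 0.288889.
Under the Kimura two-parameter model, d = −½ ln(1 − 2P − Q) − ¼ ln(1 − 2Q).
1 − 2P − Q = 0.399999, giving −½ ln(0.399999) = 0.458147.
1 − 2Q = 0.422222, giving −¼ ln(0.422222) = 0.215556.
d = 0.458147 + 0.215556 = 0.673703.

0.674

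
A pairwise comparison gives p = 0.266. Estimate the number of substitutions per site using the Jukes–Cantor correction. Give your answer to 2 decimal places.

0.33

d = −(3/4) ln(1 − 4p/3) = −0.75 ln(1 − 0.354667) = −0.75 ln(0.645333)
  = −0.75 × (-0.437989) = 0.328492 substitutions/site.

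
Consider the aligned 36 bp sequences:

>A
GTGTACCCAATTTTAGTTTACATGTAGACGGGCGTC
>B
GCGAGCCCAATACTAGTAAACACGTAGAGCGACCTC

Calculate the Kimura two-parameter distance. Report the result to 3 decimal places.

0.443

Of 36 sites, 5 differences are transitions and 7 are transversions, so P = 5/36 ≈ 0.138889 and Q = 7/36 ≈ 0.194444.
Under the Kimura two-parameter model, d = −½ ln(1 − 2P − Q) − ¼ ln(1 − 2Q).
1 − 2P − Q = 0.527778, giving −½ ln(0.527778) = 0.319540.
1 − 2Q = 0.611112, giving −¼ ln(0.611112) = 0.123119.
d = 0.319540 + 0.123119 = 0.442659.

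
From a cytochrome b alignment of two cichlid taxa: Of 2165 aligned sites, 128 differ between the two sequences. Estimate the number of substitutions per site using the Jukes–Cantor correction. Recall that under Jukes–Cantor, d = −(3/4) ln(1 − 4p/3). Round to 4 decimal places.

0.0616

p = 128/2165 ≈ 0.059122.
d = −(3/4) ln(1 − 4p/3) = −0.75 ln(1 − 0.078829) = −0.75 ln(0.921171)
  = −0.75 × (-0.082110) = 0.061583 substitutions/site.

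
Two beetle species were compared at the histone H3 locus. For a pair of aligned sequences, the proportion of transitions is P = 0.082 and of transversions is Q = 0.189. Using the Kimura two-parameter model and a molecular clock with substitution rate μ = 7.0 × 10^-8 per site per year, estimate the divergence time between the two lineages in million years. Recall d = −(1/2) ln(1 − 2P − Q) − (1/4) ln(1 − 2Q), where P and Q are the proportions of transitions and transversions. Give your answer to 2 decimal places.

Under the Kimura two-parameter model, d = −½ ln(1 − 2P − Q) − ¼ ln(1 − 2Q).
1 − 2P − Q = 0.647, giving −½ ln(0.647) = 0.217704.
1 − 2Q = 0.622, giving −¼ ln(0.622) = 0.118704.
d = 0.217704 + 0.118704 = 0.336408.
Under a molecular clock d = 2μt, so t = d/(2μ) = 0.336408 / (2 × 7.0 × 10^-8) = 2.40 million years.

2.40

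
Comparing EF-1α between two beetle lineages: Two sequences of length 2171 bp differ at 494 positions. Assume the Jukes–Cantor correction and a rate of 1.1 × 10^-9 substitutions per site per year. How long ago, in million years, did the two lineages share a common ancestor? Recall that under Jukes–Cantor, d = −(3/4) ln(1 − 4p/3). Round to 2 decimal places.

p = 494/2171 ≈ 0.227545.
d = −(3/4) ln(1 − 4p/3) = −0.75 ln(1 − 0.303393) = −0.75 ln(0.696607)
  = −0.75 × (-0.361534) = 0.271151 substitutions/site.
Under a molecular clock d = 2μt, so t = d/(2μ) = 0.271151 / (2 × 1.1 × 10^-9) = 123.25 million years.

123.25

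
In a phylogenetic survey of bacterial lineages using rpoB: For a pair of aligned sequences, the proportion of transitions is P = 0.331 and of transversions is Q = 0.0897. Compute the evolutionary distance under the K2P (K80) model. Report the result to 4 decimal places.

0.7460

Under the Kimura two-parameter model, d = −½ ln(1 − 2P − Q) − ¼ ln(1 − 2Q).
1 − 2P − Q = 0.2483, giving −½ ln(0.2483) = 0.696559.
1 − 2Q = 0.8206, giving −¼ ln(0.8206) = 0.049430.
d = 0.696559 + 0.049430 = 0.745989.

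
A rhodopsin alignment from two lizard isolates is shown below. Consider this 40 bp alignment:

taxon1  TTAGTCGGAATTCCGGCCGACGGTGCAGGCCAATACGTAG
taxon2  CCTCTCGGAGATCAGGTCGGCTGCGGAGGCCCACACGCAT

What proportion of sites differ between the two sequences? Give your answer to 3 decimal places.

The sequences differ at 16 of 40 positions.
p = 16/40 = 0.400.

0.400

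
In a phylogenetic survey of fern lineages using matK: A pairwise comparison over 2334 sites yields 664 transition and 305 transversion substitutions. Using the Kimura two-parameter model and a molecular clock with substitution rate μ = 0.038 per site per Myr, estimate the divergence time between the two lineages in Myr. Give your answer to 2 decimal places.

P = 664/2334 ≈ 0.28449 and Q = 305/2334 ≈ 0.130677.
Under the Kimura two-parameter model, d = −½ ln(1 − 2P − Q) − ¼ ln(1 − 2Q).
1 − 2P − Q = 0.300343, giving −½ ln(0.300343) = 0.601415.
1 − 2Q = 0.738646, giving −¼ ln(0.738646) = 0.075734.
d = 0.601415 + 0.075734 = 0.677149.
Under a molecular clock d = 2μt, so t = d/(2μ) = 0.677149 / (2 × 0.038) = 8.91 Myr.

8.91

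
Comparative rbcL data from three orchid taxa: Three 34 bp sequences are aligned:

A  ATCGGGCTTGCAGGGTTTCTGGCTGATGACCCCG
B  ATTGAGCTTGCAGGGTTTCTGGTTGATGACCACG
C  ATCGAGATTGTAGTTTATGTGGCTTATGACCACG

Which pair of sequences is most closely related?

A and B

A–B: 4/34 differ, p = 0.118, d = 0.128.
A–C: 9/34 differ, p = 0.265, d = 0.326.
B–C: 9/34 differ, p = 0.265, d = 0.326.
The smallest distance is between A and B.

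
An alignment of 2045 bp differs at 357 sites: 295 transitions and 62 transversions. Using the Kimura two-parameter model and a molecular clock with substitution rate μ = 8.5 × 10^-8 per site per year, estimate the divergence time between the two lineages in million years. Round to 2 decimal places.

1.22

P = 295/2045 ≈ 0.144254 and Q = 62/2045 ≈ 0.030318.
Under the Kimura two-parameter model, d = −½ ln(1 − 2P − Q) − ¼ ln(1 − 2Q).
1 − 2P − Q = 0.681174, giving −½ ln(0.681174) = 0.191969.
1 − 2Q = 0.939364, giving −¼ ln(0.939364) = 0.015638.
d = 0.191969 + 0.015638 = 0.207607.
Under a molecular clock d = 2μt, so t = d/(2μ) = 0.207607 / (2 × 8.5 × 10^-8) = 1.22 million years.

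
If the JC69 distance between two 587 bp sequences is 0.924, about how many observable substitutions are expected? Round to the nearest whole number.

312

Invert JC69: p = (3/4)(1 − e^(−4d/3)) = 0.75 × (1 − e^(-1.232)) = 0.75 × (1 − 0.291709) = 0.531218.
Expected differing sites = pL ≈ 0.531218 × 587 = 311.824966 ≈ 312.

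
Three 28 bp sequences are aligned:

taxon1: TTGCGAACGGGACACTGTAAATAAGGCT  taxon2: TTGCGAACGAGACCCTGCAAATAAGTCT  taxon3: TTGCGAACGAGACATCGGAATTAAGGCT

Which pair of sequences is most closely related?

taxon1 and taxon2

taxon1–taxon2: 4/28 differ, p = 0.143, d = 0.158.
taxon1–taxon3: 5/28 differ, p = 0.179, d = 0.204.
taxon2–taxon3: 6/28 differ, p = 0.214, d = 0.252.
The smallest distance is between taxon1 and taxon2.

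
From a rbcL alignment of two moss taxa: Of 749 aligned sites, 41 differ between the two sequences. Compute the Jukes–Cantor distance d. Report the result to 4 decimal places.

0.0568

p = 41/749 ≈ 0.05474.
d = −(3/4) ln(1 − 4p/3) = −0.75 ln(1 − 0.072987) = −0.75 ln(0.927013)
  = −0.75 × (-0.075788) = 0.056841 substitutions/site.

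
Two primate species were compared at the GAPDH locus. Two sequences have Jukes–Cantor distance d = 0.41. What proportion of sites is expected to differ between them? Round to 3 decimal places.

p = (3/4)(1 − e^(−4d/3)) = 0.75 × (1 − e^(-0.546667)) = 0.75 × (1 − 0.578876) = 0.315843.

0.316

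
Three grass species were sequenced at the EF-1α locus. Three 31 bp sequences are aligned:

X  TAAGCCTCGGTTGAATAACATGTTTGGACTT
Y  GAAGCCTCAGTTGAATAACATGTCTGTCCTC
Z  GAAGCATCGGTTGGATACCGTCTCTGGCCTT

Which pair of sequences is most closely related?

X and Y

X–Y: 6/31 differ, p = 0.194, d = 0.224.
X–Z: 8/31 differ, p = 0.258, d = 0.316.
Y–Z: 8/31 differ, p = 0.258, d = 0.316.
The smallest distance is between X and Y.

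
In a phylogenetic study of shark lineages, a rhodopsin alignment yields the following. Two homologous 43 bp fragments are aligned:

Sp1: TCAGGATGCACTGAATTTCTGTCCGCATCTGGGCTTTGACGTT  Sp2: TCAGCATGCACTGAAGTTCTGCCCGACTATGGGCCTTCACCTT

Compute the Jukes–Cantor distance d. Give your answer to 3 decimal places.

The sequences differ at 9 of 43 sites (5, 16, 22, 26, 27, 29, 35, 38, 41), so p = 9/43 ≈ 0.209302.
d = −(3/4) ln(1 − 4p/3) = −0.75 ln(1 − 0.279069) = −0.75 ln(0.720931)
  = −0.75 × (-0.327212) = 0.245409 substitutions/site.

0.245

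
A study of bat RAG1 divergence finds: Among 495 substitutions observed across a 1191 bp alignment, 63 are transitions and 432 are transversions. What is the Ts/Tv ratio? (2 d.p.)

0.15

R = 63/432 = 0.145833… ≈ 0.15 (to 2 d.p.).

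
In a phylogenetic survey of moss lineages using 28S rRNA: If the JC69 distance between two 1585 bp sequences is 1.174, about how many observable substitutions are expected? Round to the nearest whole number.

940

Invert JC69: p = (3/4)(1 − e^(−4d/3)) = 0.75 × (1 − e^(-1.565333)) = 0.75 × (1 − 0.209018) = 0.593237.
Expected differing sites = pL ≈ 0.593237 × 1585 = 940.280645 ≈ 940.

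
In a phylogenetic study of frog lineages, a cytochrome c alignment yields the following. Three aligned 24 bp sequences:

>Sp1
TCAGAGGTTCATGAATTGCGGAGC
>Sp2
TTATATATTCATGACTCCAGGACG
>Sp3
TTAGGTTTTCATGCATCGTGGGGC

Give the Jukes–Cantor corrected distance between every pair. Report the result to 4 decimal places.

d(Sp1,Sp2) = 0.6082, d(Sp1,Sp3) = 0.4408, d(Sp2,Sp3) = 0.6082

Sp1–Sp2: 10/24 sites differ → p ≈ 0.416667, d = −0.75 ln(1 − 0.555556) = 0.608198 ≈ 0.6082.
Sp1–Sp3: 8/24 sites differ → p ≈ 0.333333, d = −0.75 ln(1 − 0.444444) = 0.440839 ≈ 0.4408.
Sp2–Sp3: 10/24 sites differ → p ≈ 0.416667, d = −0.75 ln(1 − 0.555556) = 0.608198 ≈ 0.6082.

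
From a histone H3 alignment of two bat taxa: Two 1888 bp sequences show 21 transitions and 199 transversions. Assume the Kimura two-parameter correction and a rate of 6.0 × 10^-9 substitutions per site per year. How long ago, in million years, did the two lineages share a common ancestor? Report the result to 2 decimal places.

10.62

P = 21/1888 ≈ 0.011123 and Q = 199/1888 ≈ 0.105403.
Under the Kimura two-parameter model, d = −½ ln(1 − 2P − Q) − ¼ ln(1 − 2Q).
1 − 2P − Q = 0.872351, giving −½ ln(0.872351) = 0.068282.
1 − 2Q = 0.789194, giving −¼ ln(0.789194) = 0.059186.
d = 0.068282 + 0.059186 = 0.127468.
Under a molecular clock d = 2μt, so t = d/(2μ) = 0.127468 / (2 × 6.0 × 10^-9) = 10.62 million years.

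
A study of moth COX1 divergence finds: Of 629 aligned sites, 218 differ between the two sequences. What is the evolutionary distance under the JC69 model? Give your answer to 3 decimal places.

0.465

p = 218/629 ≈ 0.346582.
d = −(3/4) ln(1 − 4p/3) = −0.75 ln(1 − 0.462109) = −0.75 ln(0.537891)
  = −0.75 × (-0.620099) = 0.465074 substitutions/site.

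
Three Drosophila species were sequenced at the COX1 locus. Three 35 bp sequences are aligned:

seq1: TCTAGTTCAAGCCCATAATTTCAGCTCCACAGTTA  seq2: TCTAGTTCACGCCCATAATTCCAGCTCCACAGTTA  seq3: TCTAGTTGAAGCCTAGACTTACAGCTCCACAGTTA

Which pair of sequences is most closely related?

seq1 and seq2

seq1–seq2: 2/35 differ, p = 0.057, d = 0.059.
seq1–seq3: 5/35 differ, p = 0.143, d = 0.158.
seq2–seq3: 6/35 differ, p = 0.171, d = 0.195.
The smallest distance is between seq1 and seq2.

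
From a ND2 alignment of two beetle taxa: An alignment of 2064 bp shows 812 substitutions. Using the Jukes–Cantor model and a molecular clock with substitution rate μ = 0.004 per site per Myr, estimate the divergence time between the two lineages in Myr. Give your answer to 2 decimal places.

p = 812/2064 ≈ 0.393411.
d = −(3/4) ln(1 − 4p/3) = −0.75 ln(1 − 0.524548) = −0.75 ln(0.475452)
  = −0.75 × (-0.743489) = 0.557617 substitutions/site.
Under a molecular clock d = 2μt, so t = d/(2μ) = 0.557617 / (2 × 0.004) = 69.70 Myr.

69.70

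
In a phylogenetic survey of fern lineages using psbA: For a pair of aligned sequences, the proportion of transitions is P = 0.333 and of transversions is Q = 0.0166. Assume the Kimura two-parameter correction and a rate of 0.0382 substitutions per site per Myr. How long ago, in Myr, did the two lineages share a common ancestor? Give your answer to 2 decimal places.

7.62

Under the Kimura two-parameter model, d = −½ ln(1 − 2P − Q) − ¼ ln(1 − 2Q).
1 − 2P − Q = 0.3174, giving −½ ln(0.3174) = 0.573796.
1 − 2Q = 0.9668, giving −¼ ln(0.9668) = 0.008441.
d = 0.573796 + 0.008441 = 0.582237.
Under a molecular clock d = 2μt, so t = d/(2μ) = 0.582237 / (2 × 0.0382) = 7.62 Myr.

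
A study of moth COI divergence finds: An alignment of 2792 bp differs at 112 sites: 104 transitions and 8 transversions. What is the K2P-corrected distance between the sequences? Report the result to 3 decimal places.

0.042

P = 104/2792 ≈ 0.037249 and Q = 8/2792 ≈ 0.002865.
Under the Kimura two-parameter model, d = −½ ln(1 − 2P − Q) − ¼ ln(1 − 2Q).
1 − 2P − Q = 0.922637, giving −½ ln(0.922637) = 0.040260.
1 − 2Q = 0.99427, giving −¼ ln(0.99427) = 0.001437.
d = 0.040260 + 0.001437 = 0.041697.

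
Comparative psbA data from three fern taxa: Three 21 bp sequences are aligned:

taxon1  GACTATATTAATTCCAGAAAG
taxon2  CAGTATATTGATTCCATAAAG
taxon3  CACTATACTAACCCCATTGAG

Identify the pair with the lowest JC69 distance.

taxon1–taxon2: 4/21 differ, p = 0.190, d = 0.220.
taxon1–taxon3: 7/21 differ, p = 0.333, d = 0.441.
taxon2–taxon3: 7/21 differ, p = 0.333, d = 0.441.
The smallest distance is between taxon1 and taxon2.

taxon1 and taxon2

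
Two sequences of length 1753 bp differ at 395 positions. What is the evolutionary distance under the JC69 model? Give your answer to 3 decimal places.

0.268

p = 395/1753 ≈ 0.225328.
d = −(3/4) ln(1 − 4p/3) = −0.75 ln(1 − 0.300437) = −0.75 ln(0.699563)
  = −0.75 × (-0.357299) = 0.267974 substitutions/site.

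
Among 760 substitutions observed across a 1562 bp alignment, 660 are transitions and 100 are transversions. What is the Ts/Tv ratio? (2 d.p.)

R = 660/100 = 6.60.

6.60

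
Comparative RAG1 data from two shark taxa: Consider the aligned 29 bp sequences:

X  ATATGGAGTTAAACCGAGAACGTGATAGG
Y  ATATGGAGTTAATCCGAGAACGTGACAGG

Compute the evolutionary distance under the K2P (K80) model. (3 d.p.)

Of 29 sites, 1 differences are transitions and 1 are transversions, so P = 1/29 ≈ 0.034483 and Q = 1/29 ≈ 0.034483.
Under the Kimura two-parameter model, d = −½ ln(1 − 2P − Q) − ¼ ln(1 − 2Q).
1 − 2P − Q = 0.896551, giving −½ ln(0.896551) = 0.054600.
1 − 2Q = 0.931034, giving −¼ ln(0.931034) = 0.017865.
d = 0.054600 + 0.017865 = 0.072465.

0.072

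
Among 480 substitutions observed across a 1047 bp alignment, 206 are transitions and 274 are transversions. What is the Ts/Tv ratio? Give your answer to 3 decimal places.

R = 206/274 = 0.751824… ≈ 0.752 (to 3 d.p.).

0.752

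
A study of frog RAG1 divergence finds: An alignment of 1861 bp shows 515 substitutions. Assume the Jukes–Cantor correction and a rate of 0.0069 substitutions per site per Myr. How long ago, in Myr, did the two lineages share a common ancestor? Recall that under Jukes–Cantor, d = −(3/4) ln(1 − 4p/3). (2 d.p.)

25.02

p = 515/1861 ≈ 0.276733.
d = −(3/4) ln(1 − 4p/3) = −0.75 ln(1 − 0.368977) = −0.75 ln(0.631023)
  = −0.75 × (-0.460413) = 0.345310 substitutions/site.
Under a molecular clock d = 2μt, so t = d/(2μ) = 0.345310 / (2 × 0.0069) = 25.02 Myr.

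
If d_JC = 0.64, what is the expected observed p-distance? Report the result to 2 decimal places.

p = (3/4)(1 − e^(−4d/3)) = 0.75 × (1 − e^(-0.853333)) = 0.75 × (1 − 0.425993) = 0.430505.

0.43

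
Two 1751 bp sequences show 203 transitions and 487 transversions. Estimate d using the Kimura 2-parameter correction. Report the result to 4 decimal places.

0.5598

P = 203/1751 ≈ 0.115934 and Q = 487/1751 ≈ 0.278127.
Under the Kimura two-parameter model, d = −½ ln(1 − 2P − Q) − ¼ ln(1 − 2Q).
1 − 2P − Q = 0.490005, giving −½ ln(0.490005) = 0.356670.
1 − 2Q = 0.443746, giving −¼ ln(0.443746) = 0.203126.
d = 0.356670 + 0.203126 = 0.559796.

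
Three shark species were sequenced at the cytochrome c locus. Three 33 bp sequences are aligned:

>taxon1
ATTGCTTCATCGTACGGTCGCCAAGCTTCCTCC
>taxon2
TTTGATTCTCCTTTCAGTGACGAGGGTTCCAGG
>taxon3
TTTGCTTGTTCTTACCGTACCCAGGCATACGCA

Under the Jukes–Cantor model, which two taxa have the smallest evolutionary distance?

taxon1 and taxon3

taxon1–taxon2: 15/33 differ, p = 0.455, d = 0.699.
taxon1–taxon3: 12/33 differ, p = 0.364, d = 0.497.
taxon2–taxon3: 14/33 differ, p = 0.424, d = 0.625.
The smallest distance is between taxon1 and taxon3.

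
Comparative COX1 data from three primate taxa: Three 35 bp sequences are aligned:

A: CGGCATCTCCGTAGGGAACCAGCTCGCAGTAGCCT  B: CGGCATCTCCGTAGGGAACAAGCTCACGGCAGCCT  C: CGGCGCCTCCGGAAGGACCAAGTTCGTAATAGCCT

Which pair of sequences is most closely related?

A and B

A–B: 4/35 differ, p = 0.114, d = 0.124.
A–C: 9/35 differ, p = 0.257, d = 0.315.
B–C: 11/35 differ, p = 0.314, d = 0.407.
The smallest distance is between A and B.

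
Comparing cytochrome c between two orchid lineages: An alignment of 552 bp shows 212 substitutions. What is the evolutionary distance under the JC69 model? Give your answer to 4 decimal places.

p = 212/552 ≈ 0.384058.
d = −(3/4) ln(1 − 4p/3) = −0.75 ln(1 − 0.512077) = −0.75 ln(0.487923)
  = −0.75 × (-0.717598) = 0.538199 substitutions/site.

0.5382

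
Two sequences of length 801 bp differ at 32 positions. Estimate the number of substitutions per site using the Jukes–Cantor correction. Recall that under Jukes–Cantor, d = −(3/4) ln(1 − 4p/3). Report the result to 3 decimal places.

p = 32/801 ≈ 0.03995.
d = −(3/4) ln(1 − 4p/3) = −0.75 ln(1 − 0.053267) = −0.75 ln(0.946733)
  = −0.75 × (-0.054738) = 0.041054 substitutions/site.

0.041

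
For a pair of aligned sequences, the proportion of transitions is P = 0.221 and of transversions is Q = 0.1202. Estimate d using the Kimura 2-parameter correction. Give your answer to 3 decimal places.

Under the Kimura two-parameter model, d = −½ ln(1 − 2P − Q) − ¼ ln(1 − 2Q).
1 − 2P − Q = 0.4378, giving −½ ln(0.4378) = 0.412997.
1 − 2Q = 0.7596, giving −¼ ln(0.7596) = 0.068741.
d = 0.412997 + 0.068741 = 0.481738.

0.482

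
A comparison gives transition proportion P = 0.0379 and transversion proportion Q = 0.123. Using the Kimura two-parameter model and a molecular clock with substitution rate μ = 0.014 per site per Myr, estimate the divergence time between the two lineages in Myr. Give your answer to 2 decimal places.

6.48

Under the Kimura two-parameter model, d = −½ ln(1 − 2P − Q) − ¼ ln(1 − 2Q).
1 − 2P − Q = 0.8012, giving −½ ln(0.8012) = 0.110822.
1 − 2Q = 0.754, giving −¼ ln(0.754) = 0.070591.
d = 0.110822 + 0.070591 = 0.181413.
Under a molecular clock d = 2μt, so t = d/(2μ) = 0.181413 / (2 × 0.014) = 6.48 Myr.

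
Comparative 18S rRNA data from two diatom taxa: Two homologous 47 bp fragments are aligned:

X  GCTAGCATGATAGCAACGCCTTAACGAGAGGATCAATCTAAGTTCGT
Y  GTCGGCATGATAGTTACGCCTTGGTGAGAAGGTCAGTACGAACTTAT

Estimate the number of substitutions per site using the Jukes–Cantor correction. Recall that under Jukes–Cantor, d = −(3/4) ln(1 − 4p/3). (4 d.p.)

0.5360

The sequences differ at 18 of 47 sites, so p = 18/47 ≈ 0.382979.
d = −(3/4) ln(1 − 4p/3) = −0.75 ln(1 − 0.510639) = −0.75 ln(0.489361)
  = −0.75 × (-0.714655) = 0.535991 substitutions/site.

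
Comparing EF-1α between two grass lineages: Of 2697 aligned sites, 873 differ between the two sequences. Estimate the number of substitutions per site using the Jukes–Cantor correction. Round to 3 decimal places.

0.424

p = 873/2697 ≈ 0.323693.
d = −(3/4) ln(1 − 4p/3) = −0.75 ln(1 − 0.431591) = −0.75 ln(0.568409)
  = −0.75 × (-0.564914) = 0.423686 substitutions/site.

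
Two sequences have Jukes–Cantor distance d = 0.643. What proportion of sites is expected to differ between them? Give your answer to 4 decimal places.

p = (3/4)(1 − e^(−4d/3)) = 0.75 × (1 − e^(-0.857333)) = 0.75 × (1 − 0.424292) = 0.431781.

0.4318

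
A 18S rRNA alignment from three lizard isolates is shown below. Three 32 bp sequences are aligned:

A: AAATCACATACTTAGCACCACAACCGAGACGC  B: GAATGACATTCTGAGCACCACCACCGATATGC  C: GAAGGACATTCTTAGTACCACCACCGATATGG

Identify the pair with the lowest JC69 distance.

A–B: 7/32 differ, p = 0.219, d = 0.259.
A–C: 9/32 differ, p = 0.281, d = 0.353.
B–C: 4/32 differ, p = 0.125, d = 0.137.
The smallest distance is between B and C.

B and C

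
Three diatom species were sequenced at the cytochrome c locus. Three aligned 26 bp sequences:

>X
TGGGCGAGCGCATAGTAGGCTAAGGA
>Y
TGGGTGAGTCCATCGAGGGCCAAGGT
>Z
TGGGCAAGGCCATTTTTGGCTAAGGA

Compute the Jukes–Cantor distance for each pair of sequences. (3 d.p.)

X–Y: 8/26 sites differ → p ≈ 0.307692, d = −0.75 ln(1 − 0.410256) = 0.396050 ≈ 0.396.
X–Z: 6/26 sites differ → p ≈ 0.230769, d = −0.75 ln(1 − 0.307692) = 0.275793 ≈ 0.276.
Y–Z: 9/26 sites differ → p ≈ 0.346154, d = −0.75 ln(1 − 0.461539) = 0.464280 ≈ 0.464.

d(X,Y) = 0.396, d(X,Z) = 0.276, d(Y,Z) = 0.464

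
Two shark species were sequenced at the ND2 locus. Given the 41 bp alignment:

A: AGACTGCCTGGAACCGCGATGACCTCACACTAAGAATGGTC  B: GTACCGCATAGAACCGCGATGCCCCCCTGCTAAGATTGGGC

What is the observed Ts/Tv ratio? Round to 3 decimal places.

Transitions are A↔G and C↔T; transversions are all other mismatches.
Transitions: 6. Transversions: 6.
R = 6/6 = 1.000.

1.000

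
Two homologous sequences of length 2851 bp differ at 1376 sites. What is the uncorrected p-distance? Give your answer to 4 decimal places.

p = 1376/2851 = 0.482637… ≈ 0.4826 (to 4 d.p.).

0.4826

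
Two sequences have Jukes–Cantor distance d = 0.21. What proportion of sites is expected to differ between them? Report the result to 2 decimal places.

p = (3/4)(1 − e^(−4d/3)) = 0.75 × (1 − e^(-0.28)) = 0.75 × (1 − 0.755784) = 0.183162.

0.18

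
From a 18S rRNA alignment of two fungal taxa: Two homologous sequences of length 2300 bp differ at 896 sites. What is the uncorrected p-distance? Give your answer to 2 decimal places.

0.39

p = 896/2300 = 0.389565… ≈ 0.39 (to 2 d.p.).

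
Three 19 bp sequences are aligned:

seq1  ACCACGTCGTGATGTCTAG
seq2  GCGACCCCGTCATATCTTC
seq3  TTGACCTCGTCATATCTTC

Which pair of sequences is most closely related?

seq2 and seq3

seq1–seq2: 8/19 differ, p = 0.421, d = 0.618.
seq1–seq3: 8/19 differ, p = 0.421, d = 0.618.
seq2–seq3: 3/19 differ, p = 0.158, d = 0.177.
The smallest distance is between seq2 and seq3.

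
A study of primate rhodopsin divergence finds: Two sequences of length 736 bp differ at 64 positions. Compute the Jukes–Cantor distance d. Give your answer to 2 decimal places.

0.09

p = 64/736 ≈ 0.086957.
d = −(3/4) ln(1 − 4p/3) = −0.75 ln(1 − 0.115943) = −0.75 ln(0.884057)
  = −0.75 × (-0.123234) = 0.092426 substitutions/site.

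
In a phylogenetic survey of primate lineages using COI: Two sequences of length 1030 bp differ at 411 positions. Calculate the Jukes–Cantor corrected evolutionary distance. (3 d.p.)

p = 411/1030 ≈ 0.399029.
d = −(3/4) ln(1 − 4p/3) = −0.75 ln(1 − 0.532039) = −0.75 ln(0.467961)
  = −0.75 × (-0.759370) = 0.569528 substitutions/site.

0.570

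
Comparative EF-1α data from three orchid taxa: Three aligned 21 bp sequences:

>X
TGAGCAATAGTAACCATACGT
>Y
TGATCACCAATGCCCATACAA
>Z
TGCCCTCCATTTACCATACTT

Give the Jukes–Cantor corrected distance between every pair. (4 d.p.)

X–Y: 8/21 sites differ → p ≈ 0.380952, d = −0.75 ln(1 − 0.507936) = 0.531860 ≈ 0.5319.
X–Z: 8/21 sites differ → p ≈ 0.380952, d = −0.75 ln(1 − 0.507936) = 0.531860 ≈ 0.5319.
Y–Z: 8/21 sites differ → p ≈ 0.380952, d = −0.75 ln(1 − 0.507936) = 0.531860 ≈ 0.5319.

d(X,Y) = 0.5319, d(X,Z) = 0.5319, d(Y,Z) = 0.5319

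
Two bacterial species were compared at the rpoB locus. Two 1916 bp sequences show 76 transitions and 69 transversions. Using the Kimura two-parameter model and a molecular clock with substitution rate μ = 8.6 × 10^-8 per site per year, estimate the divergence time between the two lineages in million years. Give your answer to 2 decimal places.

0.46

P = 76/1916 ≈ 0.039666 and Q = 69/1916 ≈ 0.036013.
Under the Kimura two-parameter model, d = −½ ln(1 − 2P − Q) − ¼ ln(1 − 2Q).
1 − 2P − Q = 0.884655, giving −½ ln(0.884655) = 0.061279.
1 − 2Q = 0.927974, giving −¼ ln(0.927974) = 0.018688.
d = 0.061279 + 0.018688 = 0.079967.
Under a molecular clock d = 2μt, so t = d/(2μ) = 0.079967 / (2 × 8.6 × 10^-8) = 0.46 million years.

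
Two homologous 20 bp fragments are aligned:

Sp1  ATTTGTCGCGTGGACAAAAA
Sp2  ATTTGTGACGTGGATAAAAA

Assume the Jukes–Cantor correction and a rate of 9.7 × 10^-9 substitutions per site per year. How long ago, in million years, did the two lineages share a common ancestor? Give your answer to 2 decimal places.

8.63

The sequences differ at 3 of 20 sites (7, 8, 15), so p = 3/20 = 0.15.
d = −(3/4) ln(1 − 4p/3) = −0.75 ln(1 − 0.2) = −0.75 ln(0.8)
  = −0.75 × (-0.223144) = 0.167358 substitutions/site.
Under a molecular clock d = 2μt, so t = d/(2μ) = 0.167358 / (2 × 9.7 × 10^-9) = 8.63 million years.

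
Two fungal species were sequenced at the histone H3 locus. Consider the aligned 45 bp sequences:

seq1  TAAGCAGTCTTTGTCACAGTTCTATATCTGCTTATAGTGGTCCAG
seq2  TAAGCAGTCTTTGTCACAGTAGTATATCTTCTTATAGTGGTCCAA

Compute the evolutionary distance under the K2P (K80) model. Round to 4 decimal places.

0.0947

Of 45 sites, 1 differences are transitions and 3 are transversions, so P = 1/45 ≈ 0.022222 and Q = 3/45 ≈ 0.066667.
Under the Kimura two-parameter model, d = −½ ln(1 − 2P − Q) − ¼ ln(1 − 2Q).
1 − 2P − Q = 0.888889, giving −½ ln(0.888889) = 0.058891.
1 − 2Q = 0.866666, giving −¼ ln(0.866666) = 0.035775.
d = 0.058891 + 0.035775 = 0.094666.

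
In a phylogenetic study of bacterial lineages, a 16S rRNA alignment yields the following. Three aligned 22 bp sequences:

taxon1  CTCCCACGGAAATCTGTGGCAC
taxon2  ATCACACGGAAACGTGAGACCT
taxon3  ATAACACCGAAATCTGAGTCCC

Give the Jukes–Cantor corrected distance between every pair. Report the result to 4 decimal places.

taxon1–taxon2: 8/22 sites differ → p ≈ 0.363636, d = −0.75 ln(1 − 0.484848) = 0.497470 ≈ 0.4975.
taxon1–taxon3: 7/22 sites differ → p ≈ 0.318182, d = −0.75 ln(1 − 0.424243) = 0.414052 ≈ 0.4141.
taxon2–taxon3: 6/22 sites differ → p ≈ 0.272727, d = −0.75 ln(1 − 0.363636) = 0.338988 ≈ 0.3390.

d(taxon1,taxon2) = 0.4975, d(taxon1,taxon3) = 0.4141, d(taxon2,taxon3) = 0.3390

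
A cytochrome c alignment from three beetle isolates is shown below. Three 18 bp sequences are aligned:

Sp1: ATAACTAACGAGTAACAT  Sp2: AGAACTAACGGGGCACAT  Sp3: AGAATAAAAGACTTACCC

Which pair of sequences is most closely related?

Sp1–Sp2: 4/18 differ, p = 0.222, d = 0.264.
Sp1–Sp3: 8/18 differ, p = 0.444, d = 0.673.
Sp2–Sp3: 9/18 differ, p = 0.500, d = 0.824.
The smallest distance is between Sp1 and Sp2.

Sp1 and Sp2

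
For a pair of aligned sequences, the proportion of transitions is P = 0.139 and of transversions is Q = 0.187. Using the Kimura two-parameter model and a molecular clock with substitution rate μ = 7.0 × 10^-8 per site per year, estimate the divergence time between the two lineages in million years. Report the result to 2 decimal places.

3.07

Under the Kimura two-parameter model, d = −½ ln(1 − 2P − Q) − ¼ ln(1 − 2Q).
1 − 2P − Q = 0.535, giving −½ ln(0.535) = 0.312744.
1 − 2Q = 0.626, giving −¼ ln(0.626) = 0.117101.
d = 0.312744 + 0.117101 = 0.429845.
Under a molecular clock d = 2μt, so t = d/(2μ) = 0.429845 / (2 × 7.0 × 10^-8) = 3.07 million years.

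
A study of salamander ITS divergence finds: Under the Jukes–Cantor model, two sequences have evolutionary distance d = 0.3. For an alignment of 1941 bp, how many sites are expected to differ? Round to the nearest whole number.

Invert JC69: p = (3/4)(1 − e^(−4d/3)) = 0.75 × (1 − e^(-0.4)) = 0.75 × (1 − 0.670320) = 0.247260.
Expected differing sites = pL ≈ 0.247260 × 1941 = 479.93166 ≈ 480.

480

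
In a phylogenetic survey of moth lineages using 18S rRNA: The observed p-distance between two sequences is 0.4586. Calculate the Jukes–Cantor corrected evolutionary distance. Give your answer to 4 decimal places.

0.7090

d = −(3/4) ln(1 − 4p/3) = −0.75 ln(1 − 0.611467) = −0.75 ln(0.388533)
  = −0.75 × (-0.945377) = 0.709033 substitutions/site.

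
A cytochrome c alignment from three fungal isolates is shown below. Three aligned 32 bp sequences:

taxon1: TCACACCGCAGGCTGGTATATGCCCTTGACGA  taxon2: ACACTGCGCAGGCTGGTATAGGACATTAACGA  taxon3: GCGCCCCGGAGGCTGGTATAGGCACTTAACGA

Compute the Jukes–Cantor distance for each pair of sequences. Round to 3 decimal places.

d(taxon1,taxon2) = 0.259, d(taxon1,taxon3) = 0.259, d(taxon2,taxon3) = 0.304

taxon1–taxon2: 7/32 sites differ → p = 0.21875, d = −0.75 ln(1 − 0.291667) = 0.258631 ≈ 0.259.
taxon1–taxon3: 7/32 sites differ → p = 0.21875, d = −0.75 ln(1 − 0.291667) = 0.258631 ≈ 0.259.
taxon2–taxon3: 8/32 sites differ → p = 0.25, d = −0.75 ln(1 − 0.333333) = 0.304098 ≈ 0.304.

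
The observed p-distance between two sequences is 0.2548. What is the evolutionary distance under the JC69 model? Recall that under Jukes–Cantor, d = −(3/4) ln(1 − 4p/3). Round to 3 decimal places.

d = −(3/4) ln(1 − 4p/3) = −0.75 ln(1 − 0.339733) = −0.75 ln(0.660267)
  = −0.75 × (-0.415111) = 0.311333 substitutions/site.

0.311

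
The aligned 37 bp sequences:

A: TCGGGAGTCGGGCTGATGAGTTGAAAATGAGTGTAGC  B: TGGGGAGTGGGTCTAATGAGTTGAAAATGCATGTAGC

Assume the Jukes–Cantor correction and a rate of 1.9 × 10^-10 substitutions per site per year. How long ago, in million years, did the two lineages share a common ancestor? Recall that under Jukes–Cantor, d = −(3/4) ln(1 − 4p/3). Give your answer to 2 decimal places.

The sequences differ at 6 of 37 sites (2, 9, 12, 15, 30, 31), so p = 6/37 ≈ 0.162162.
d = −(3/4) ln(1 − 4p/3) = −0.75 ln(1 − 0.216216) = −0.75 ln(0.783784)
  = −0.75 × (-0.243622) = 0.182717 substitutions/site.
Under a molecular clock d = 2μt, so t = d/(2μ) = 0.182717 / (2 × 1.9 × 10^-10) = 480.83 million years.

480.83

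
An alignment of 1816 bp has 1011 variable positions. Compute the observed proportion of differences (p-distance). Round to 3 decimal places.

p = 1011/1816 = 0.556718… ≈ 0.557 (to 3 d.p.).

0.557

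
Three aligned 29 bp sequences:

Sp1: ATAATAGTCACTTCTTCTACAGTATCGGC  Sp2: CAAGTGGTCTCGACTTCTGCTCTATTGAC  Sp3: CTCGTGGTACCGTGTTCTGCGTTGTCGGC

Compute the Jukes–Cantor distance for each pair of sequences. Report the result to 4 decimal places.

d(Sp1,Sp2) = 0.6018, d(Sp1,Sp3) = 0.6018, d(Sp2,Sp3) = 0.5285

Sp1–Sp2: 12/29 sites differ → p ≈ 0.413793, d = −0.75 ln(1 − 0.551724) = 0.601760 ≈ 0.6018.
Sp1–Sp3: 12/29 sites differ → p ≈ 0.413793, d = −0.75 ln(1 − 0.551724) = 0.601760 ≈ 0.6018.
Sp2–Sp3: 11/29 sites differ → p ≈ 0.37931, d = −0.75 ln(1 − 0.505747) = 0.528531 ≈ 0.5285.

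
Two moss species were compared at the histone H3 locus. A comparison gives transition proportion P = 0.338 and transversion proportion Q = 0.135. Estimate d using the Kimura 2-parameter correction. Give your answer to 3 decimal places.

Under the Kimura two-parameter model, d = −½ ln(1 − 2P − Q) − ¼ ln(1 − 2Q).
1 − 2P − Q = 0.189, giving −½ ln(0.189) = 0.833004.
1 − 2Q = 0.73, giving −¼ ln(0.73) = 0.078678.
d = 0.833004 + 0.078678 = 0.911682.

0.912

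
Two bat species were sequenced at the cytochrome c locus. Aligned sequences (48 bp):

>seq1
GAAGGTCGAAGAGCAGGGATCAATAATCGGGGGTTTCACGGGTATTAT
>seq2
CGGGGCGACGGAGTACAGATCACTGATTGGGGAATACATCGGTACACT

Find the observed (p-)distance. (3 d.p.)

The sequences differ at 22 of 48 positions.
p = 22/48 = 0.458333… ≈ 0.458 (to 3 d.p.).

0.458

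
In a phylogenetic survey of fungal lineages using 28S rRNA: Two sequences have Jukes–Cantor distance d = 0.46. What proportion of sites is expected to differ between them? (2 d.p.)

p = (3/4)(1 − e^(−4d/3)) = 0.75 × (1 − e^(-0.613333)) = 0.75 × (1 − 0.541543) = 0.343843.

0.34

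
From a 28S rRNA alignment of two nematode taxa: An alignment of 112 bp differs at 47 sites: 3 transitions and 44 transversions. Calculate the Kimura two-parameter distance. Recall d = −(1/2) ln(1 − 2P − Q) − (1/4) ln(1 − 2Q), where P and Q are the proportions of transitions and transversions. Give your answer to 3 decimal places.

0.681

P = 3/112 ≈ 0.026786 and Q = 44/112 ≈ 0.392857.
Under the Kimura two-parameter model, d = −½ ln(1 − 2P − Q) − ¼ ln(1 − 2Q).
1 − 2P − Q = 0.553571, giving −½ ln(0.553571) = 0.295683.
1 − 2Q = 0.214286, giving −¼ ln(0.214286) = 0.385111.
d = 0.295683 + 0.385111 = 0.680794.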